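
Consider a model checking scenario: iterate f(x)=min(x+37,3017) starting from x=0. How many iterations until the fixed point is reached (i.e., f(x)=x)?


Step 1: x=0, cap=3017, increment=37
Step 2: x grows by 37 each step until capped at 3017; fixed point is x=3017
Step 3: iterations = ceil(3017/37) = 82

82


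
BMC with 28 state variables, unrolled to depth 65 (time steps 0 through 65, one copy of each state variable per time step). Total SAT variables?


BMC unrolls to depth k, creating one copy of each state var for steps 0..k.
Step count = 65 + 1 = 66 (steps 0 through 65)
Vars per step = 28
Total = 28 * 66 = 1848

1848


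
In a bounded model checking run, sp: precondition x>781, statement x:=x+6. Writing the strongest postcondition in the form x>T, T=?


Formula: sp(P, x:=E) = exists old_x. (x = E[old_x/x]) AND P[old_x/x] (old_x is the value of x before the assignment; eliminate old_x by solving x = E[old_x/x] for old_x)
Step 1: Precondition P: x>781, i.e. old_x > 781
Step 2: Assignment gives x = old_x + 6, so old_x = x - 6
Step 3: Substitute into P: x - 6 > 781
Step 4: Simplify: x > 781+6 = 787

787


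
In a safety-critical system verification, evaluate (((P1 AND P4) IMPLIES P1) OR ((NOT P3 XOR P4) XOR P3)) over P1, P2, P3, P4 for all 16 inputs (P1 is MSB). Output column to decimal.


Formula: (((P1 AND P4) IMPLIES P1) OR ((NOT P3 XOR P4) XOR P3)) over P1, P2, P3, P4 (16 rows)
Evaluate each row (bits = P1,P2,P3,P4, MSB first):
  row 0 [0000]: (((0 AND 0) IMPLIES 0) OR ((NOT 0 XOR 0) XOR 0)) -> 1
  row 1 [0001]: (((0 AND 1) IMPLIES 0) OR ((NOT 0 XOR 1) XOR 0)) -> 1
  row 2 [0010]: (((0 AND 0) IMPLIES 0) OR ((NOT 1 XOR 0) XOR 1)) -> 1
  row 3 [0011]: (((0 AND 1) IMPLIES 0) OR ((NOT 1 XOR 1) XOR 1)) -> 1
  row 4 [0100]: (((0 AND 0) IMPLIES 0) OR ((NOT 0 XOR 0) XOR 0)) -> 1
  row 5 [0101]: (((0 AND 1) IMPLIES 0) OR ((NOT 0 XOR 1) XOR 0)) -> 1
  row 6 [0110]: (((0 AND 0) IMPLIES 0) OR ((NOT 1 XOR 0) XOR 1)) -> 1
  row 7 [0111]: (((0 AND 1) IMPLIES 0) OR ((NOT 1 XOR 1) XOR 1)) -> 1
  row 8 [1000]: (((1 AND 0) IMPLIES 1) OR ((NOT 0 XOR 0) XOR 0)) -> 1
  row 9 [1001]: (((1 AND 1) IMPLIES 1) OR ((NOT 0 XOR 1) XOR 0)) -> 1
  row 10 [1010]: (((1 AND 0) IMPLIES 1) OR ((NOT 1 XOR 0) XOR 1)) -> 1
  row 11 [1011]: (((1 AND 1) IMPLIES 1) OR ((NOT 1 XOR 1) XOR 1)) -> 1
  row 12 [1100]: (((1 AND 0) IMPLIES 1) OR ((NOT 0 XOR 0) XOR 0)) -> 1
  row 13 [1101]: (((1 AND 1) IMPLIES 1) OR ((NOT 0 XOR 1) XOR 0)) -> 1
  row 14 [1110]: (((1 AND 0) IMPLIES 1) OR ((NOT 1 XOR 0) XOR 1)) -> 1
  row 15 [1111]: (((1 AND 1) IMPLIES 1) OR ((NOT 1 XOR 1) XOR 1)) -> 1
Full result column, 4 rows per line (P1,P2 fixed per line; P3,P4 runs 00..11 left to right):
  rows 0-3 [P1,P2=00]: 1111  = hex F
  rows 4-7 [P1,P2=01]: 1111  = hex F
  rows 8-11 [P1,P2=10]: 1111  = hex F
  rows 12-15 [P1,P2=11]: 1111  = hex F
Output column (row 0 .. row 15) = 1111111111111111
Output column grouped in 4s = 1111 1111 1111 1111 = 0xFFFF
Convert to decimal digit by digit (value = value*16 + digit):
  F -> 15
  15*16 + 15 (F) = 255
  255*16 + 15 (F) = 4095
  4095*16 + 15 (F) = 65535
Decimal = 65535

65535


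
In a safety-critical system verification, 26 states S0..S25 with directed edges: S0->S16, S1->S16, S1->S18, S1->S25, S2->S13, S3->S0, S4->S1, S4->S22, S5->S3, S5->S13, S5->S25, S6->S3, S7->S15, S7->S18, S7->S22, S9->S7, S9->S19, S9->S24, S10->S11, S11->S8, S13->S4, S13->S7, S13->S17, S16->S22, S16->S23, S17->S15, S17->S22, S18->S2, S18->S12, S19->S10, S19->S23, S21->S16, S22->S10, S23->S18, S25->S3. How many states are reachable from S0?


BFS from S0:
  layer 0: {S0}
  layer 1: {S16}
  layer 2: {S22, S23}
  layer 3: {S10, S18}
  layer 4: {S2, S11, S12}
  layer 5: {S8, S13}
  layer 6: {S4, S7, S17}
  layer 7: {S1, S15}
  layer 8: {S25}
  layer 9: {S3}
Reachable set: {S0, S1, S2, S3, S4, S7, S8, S10, S11, S12, S13, S15, S16, S17, S18, S22, S23, S25}
Count = 18

18


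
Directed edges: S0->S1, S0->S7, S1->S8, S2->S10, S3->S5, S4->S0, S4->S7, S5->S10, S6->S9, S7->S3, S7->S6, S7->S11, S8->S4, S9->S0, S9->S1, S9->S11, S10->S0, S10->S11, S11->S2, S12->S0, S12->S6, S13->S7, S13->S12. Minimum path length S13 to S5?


BFS layer-by-layer from S13:
  dist 0: {S13}
  dist 1: {S7, S12}
  dist 2: {S0, S3, S6, S11}
  dist 3: {S1, S2, S5, S9}
  -> S5 reached at distance 3
Shortest path length = 3

3


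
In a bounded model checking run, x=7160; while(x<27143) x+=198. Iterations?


Step 1: x goes from 7160 toward 27143 by 198; the body runs while x<27143, so iterations = ceil((bound-start)/step)
Step 2: Distance=19983
Step 3: ceil(19983/198)=101

101


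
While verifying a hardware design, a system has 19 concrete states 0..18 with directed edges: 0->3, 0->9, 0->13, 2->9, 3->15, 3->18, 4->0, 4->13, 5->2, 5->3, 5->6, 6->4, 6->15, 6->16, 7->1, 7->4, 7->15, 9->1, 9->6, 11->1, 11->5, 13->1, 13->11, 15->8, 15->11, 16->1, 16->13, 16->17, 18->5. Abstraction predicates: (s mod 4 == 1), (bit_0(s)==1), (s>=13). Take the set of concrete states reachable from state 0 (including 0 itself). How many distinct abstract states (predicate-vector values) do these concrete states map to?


BFS from 0:
Concrete reachable: {0, 1, 2, 3, 4, 5, 6, 8, 9, 11, 13, 15, 16, 17, 18}
Abstract via predicates (s mod 4 == 1), (bit_0(s)==1), (s>=13):
  (0,0,0) <- {0, 2, 4, 6, 8}
  (0,0,1) <- {16, 18}
  (0,1,0) <- {3, 11}
  (0,1,1) <- {15}
  (1,1,0) <- {1, 5, 9}
  (1,1,1) <- {13, 17}
Distinct abstract states = 6

6


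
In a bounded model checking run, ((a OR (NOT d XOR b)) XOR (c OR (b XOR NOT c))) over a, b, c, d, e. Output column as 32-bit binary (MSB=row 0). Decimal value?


Formula: ((a OR (NOT d XOR b)) XOR (c OR (b XOR NOT c))) over a, b, c, d, e (32 rows)
Evaluate each row (bits = a,b,c,d,e, MSB first):
  row 0 [00000]: ((0 OR (NOT 0 XOR 0)) XOR (0 OR (0 XOR NOT 0))) -> 0
  row 1 [00001]: ((0 OR (NOT 0 XOR 0)) XOR (0 OR (0 XOR NOT 0))) -> 0
  row 2 [00010]: ((0 OR (NOT 1 XOR 0)) XOR (0 OR (0 XOR NOT 0))) -> 1
  row 3 [00011]: ((0 OR (NOT 1 XOR 0)) XOR (0 OR (0 XOR NOT 0))) -> 1
  row 4 [00100]: ((0 OR (NOT 0 XOR 0)) XOR (1 OR (0 XOR NOT 1))) -> 0
  row 5 [00101]: ((0 OR (NOT 0 XOR 0)) XOR (1 OR (0 XOR NOT 1))) -> 0
  row 6 [00110]: ((0 OR (NOT 1 XOR 0)) XOR (1 OR (0 XOR NOT 1))) -> 1
  row 7 [00111]: ((0 OR (NOT 1 XOR 0)) XOR (1 OR (0 XOR NOT 1))) -> 1
  row 8 [01000]: ((0 OR (NOT 0 XOR 1)) XOR (0 OR (1 XOR NOT 0))) -> 0
  row 9 [01001]: ((0 OR (NOT 0 XOR 1)) XOR (0 OR (1 XOR NOT 0))) -> 0
  row 10 [01010]: ((0 OR (NOT 1 XOR 1)) XOR (0 OR (1 XOR NOT 0))) -> 1
  row 11 [01011]: ((0 OR (NOT 1 XOR 1)) XOR (0 OR (1 XOR NOT 0))) -> 1
  row 12 [01100]: ((0 OR (NOT 0 XOR 1)) XOR (1 OR (1 XOR NOT 1))) -> 1
  row 13 [01101]: ((0 OR (NOT 0 XOR 1)) XOR (1 OR (1 XOR NOT 1))) -> 1
  row 14 [01110]: ((0 OR (NOT 1 XOR 1)) XOR (1 OR (1 XOR NOT 1))) -> 0
  row 15 [01111]: ((0 OR (NOT 1 XOR 1)) XOR (1 OR (1 XOR NOT 1))) -> 0
  row 16 [10000]: ((1 OR (NOT 0 XOR 0)) XOR (0 OR (0 XOR NOT 0))) -> 0
  row 17 [10001]: ((1 OR (NOT 0 XOR 0)) XOR (0 OR (0 XOR NOT 0))) -> 0
  row 18 [10010]: ((1 OR (NOT 1 XOR 0)) XOR (0 OR (0 XOR NOT 0))) -> 0
  row 19 [10011]: ((1 OR (NOT 1 XOR 0)) XOR (0 OR (0 XOR NOT 0))) -> 0
  row 20 [10100]: ((1 OR (NOT 0 XOR 0)) XOR (1 OR (0 XOR NOT 1))) -> 0
  row 21 [10101]: ((1 OR (NOT 0 XOR 0)) XOR (1 OR (0 XOR NOT 1))) -> 0
  row 22 [10110]: ((1 OR (NOT 1 XOR 0)) XOR (1 OR (0 XOR NOT 1))) -> 0
  row 23 [10111]: ((1 OR (NOT 1 XOR 0)) XOR (1 OR (0 XOR NOT 1))) -> 0
  row 24 [11000]: ((1 OR (NOT 0 XOR 1)) XOR (0 OR (1 XOR NOT 0))) -> 1
  row 25 [11001]: ((1 OR (NOT 0 XOR 1)) XOR (0 OR (1 XOR NOT 0))) -> 1
  row 26 [11010]: ((1 OR (NOT 1 XOR 1)) XOR (0 OR (1 XOR NOT 0))) -> 1
  row 27 [11011]: ((1 OR (NOT 1 XOR 1)) XOR (0 OR (1 XOR NOT 0))) -> 1
  row 28 [11100]: ((1 OR (NOT 0 XOR 1)) XOR (1 OR (1 XOR NOT 1))) -> 0
  row 29 [11101]: ((1 OR (NOT 0 XOR 1)) XOR (1 OR (1 XOR NOT 1))) -> 0
  row 30 [11110]: ((1 OR (NOT 1 XOR 1)) XOR (1 OR (1 XOR NOT 1))) -> 0
  row 31 [11111]: ((1 OR (NOT 1 XOR 1)) XOR (1 OR (1 XOR NOT 1))) -> 0
Full result column, 4 rows per line (a,b,c fixed per line; d,e runs 00..11 left to right):
  rows 0-3 [a,b,c=000]: 0011  = hex 3
  rows 4-7 [a,b,c=001]: 0011  = hex 3
  rows 8-11 [a,b,c=010]: 0011  = hex 3
  rows 12-15 [a,b,c=011]: 1100  = hex C
  rows 16-19 [a,b,c=100]: 0000  = hex 0
  rows 20-23 [a,b,c=101]: 0000  = hex 0
  rows 24-27 [a,b,c=110]: 1111  = hex F
  rows 28-31 [a,b,c=111]: 0000  = hex 0
Output column (row 0 .. row 31) = 00110011001111000000000011110000
Output column grouped in 4s = 0011 0011 0011 1100 0000 0000 1111 0000 = 0x333C00F0
Convert to decimal digit by digit (value = value*16 + digit):
  3 -> 3
  3*16 + 3 = 51
  51*16 + 3 = 819
  819*16 + 12 (C) = 13116
  13116*16 + 0 = 209856
  209856*16 + 0 = 3357696
  3357696*16 + 15 (F) = 53723151
  53723151*16 + 0 = 859570416
Decimal = 859570416

859570416


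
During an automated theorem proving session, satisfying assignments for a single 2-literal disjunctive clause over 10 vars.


Step 1: Total=2^10=1024
Step 2: Unsat when all 2 false: 2^8=256
Step 3: Sat=1024-256=768

768


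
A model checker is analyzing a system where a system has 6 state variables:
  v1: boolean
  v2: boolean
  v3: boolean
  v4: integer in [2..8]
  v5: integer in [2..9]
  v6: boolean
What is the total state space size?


State space = product of domain sizes of all variables.
Domain sizes:
  v1 (boolean): 2
  v2 (boolean): 2
  v3 (boolean): 2
  v4 (integer in [2..8]): 7
  v5 (integer in [2..9]): 8
  v6 (boolean): 2
Product = 2 * 2 * 2 * 7 * 8 * 2 = 896

896


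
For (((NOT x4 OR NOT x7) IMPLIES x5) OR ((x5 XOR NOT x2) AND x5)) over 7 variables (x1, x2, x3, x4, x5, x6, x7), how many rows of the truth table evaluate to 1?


Formula: (((NOT x4 OR NOT x7) IMPLIES x5) OR ((x5 XOR NOT x2) AND x5)) over 7 vars (128 rows)
Evaluate each row (x1, x2, x3, x4, x5, x6, x7 as bits, MSB first):
  row 0 [0000000]: (((NOT 0 OR NOT 0) IMPLIES 0) OR ((0 XOR NOT 0) AND 0)) -> 0
  row 1 [0000001]: (((NOT 0 OR NOT 1) IMPLIES 0) OR ((0 XOR NOT 0) AND 0)) -> 0
  row 2 [0000010]: (((NOT 0 OR NOT 0) IMPLIES 0) OR ((0 XOR NOT 0) AND 0)) -> 0
  row 3 [0000011]: (((NOT 0 OR NOT 1) IMPLIES 0) OR ((0 XOR NOT 0) AND 0)) -> 0
  row 4 [0000100]: (((NOT 0 OR NOT 0) IMPLIES 1) OR ((1 XOR NOT 0) AND 1)) -> 1
  (every remaining row is evaluated the same way; all 128 results are listed next)
Full result column, 8 rows per line (x1,x2,x3,x4 fixed per line; x5,x6,x7 runs 000..111 left to right):
  rows 0-7 [x1,x2,x3,x4=0000]: 00001111  (ones: 4)
  rows 8-15 [x1,x2,x3,x4=0001]: 01011111  (ones: 6)
  rows 16-23 [x1,x2,x3,x4=0010]: 00001111  (ones: 4)
  rows 24-31 [x1,x2,x3,x4=0011]: 01011111  (ones: 6)
  rows 32-39 [x1,x2,x3,x4=0100]: 00001111  (ones: 4)
  rows 40-47 [x1,x2,x3,x4=0101]: 01011111  (ones: 6)
  rows 48-55 [x1,x2,x3,x4=0110]: 00001111  (ones: 4)
  rows 56-63 [x1,x2,x3,x4=0111]: 01011111  (ones: 6)
  rows 64-71 [x1,x2,x3,x4=1000]: 00001111  (ones: 4)
  rows 72-79 [x1,x2,x3,x4=1001]: 01011111  (ones: 6)
  rows 80-87 [x1,x2,x3,x4=1010]: 00001111  (ones: 4)
  rows 88-95 [x1,x2,x3,x4=1011]: 01011111  (ones: 6)
  rows 96-103 [x1,x2,x3,x4=1100]: 00001111  (ones: 4)
  rows 104-111 [x1,x2,x3,x4=1101]: 01011111  (ones: 6)
  rows 112-119 [x1,x2,x3,x4=1110]: 00001111  (ones: 4)
  rows 120-127 [x1,x2,x3,x4=1111]: 01011111  (ones: 6)
Count of 1-rows = 4+6+4+6+4+6+4+6+4+6+4+6+4+6+4+6 = 80

80


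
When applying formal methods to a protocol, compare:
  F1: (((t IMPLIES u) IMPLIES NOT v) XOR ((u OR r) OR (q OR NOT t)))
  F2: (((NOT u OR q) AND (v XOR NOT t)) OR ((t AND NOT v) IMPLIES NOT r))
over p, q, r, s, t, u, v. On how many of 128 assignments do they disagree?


F1 = (((t IMPLIES u) IMPLIES NOT v) XOR ((u OR r) OR (q OR NOT t)))
F2 = (((NOT u OR q) AND (v XOR NOT t)) OR ((t AND NOT v) IMPLIES NOT r))
Evaluate both on each of 128 rows (bits = p,q,r,s,t,u,v):
  row 0 [0000000]: F1=0 F2=1 (differ) -> 1
  row 1 [0000001]: F1=1 F2=1 -> 0
  row 2 [0000010]: F1=0 F2=1 (differ) -> 1
  row 3 [0000011]: F1=1 F2=1 -> 0
  row 4 [0000100]: F1=1 F2=1 -> 0
  (every remaining row is evaluated the same way; all 128 results are listed next)
Full result column, 8 rows per line (p,q,r,s fixed per line; t,u,v runs 000..111 left to right):
  rows 0-7 [p,q,r,s=0000]: 10100010  (ones: 3)
  rows 8-15 [p,q,r,s=0001]: 10100010  (ones: 3)
  rows 16-23 [p,q,r,s=0010]: 10100100  (ones: 3)
  rows 24-31 [p,q,r,s=0011]: 10100100  (ones: 3)
  rows 32-39 [p,q,r,s=0100]: 10101110  (ones: 5)
  rows 40-47 [p,q,r,s=0101]: 10101110  (ones: 5)
  rows 48-55 [p,q,r,s=0110]: 10100100  (ones: 3)
  rows 56-63 [p,q,r,s=0111]: 10100100  (ones: 3)
  rows 64-71 [p,q,r,s=1000]: 10100010  (ones: 3)
  rows 72-79 [p,q,r,s=1001]: 10100010  (ones: 3)
  rows 80-87 [p,q,r,s=1010]: 10100100  (ones: 3)
  rows 88-95 [p,q,r,s=1011]: 10100100  (ones: 3)
  rows 96-103 [p,q,r,s=1100]: 10101110  (ones: 5)
  rows 104-111 [p,q,r,s=1101]: 10101110  (ones: 5)
  rows 112-119 [p,q,r,s=1110]: 10100100  (ones: 3)
  rows 120-127 [p,q,r,s=1111]: 10100100  (ones: 3)
Disagreements = 3+3+3+3+5+5+3+3+3+3+3+3+5+5+3+3 = 56

56


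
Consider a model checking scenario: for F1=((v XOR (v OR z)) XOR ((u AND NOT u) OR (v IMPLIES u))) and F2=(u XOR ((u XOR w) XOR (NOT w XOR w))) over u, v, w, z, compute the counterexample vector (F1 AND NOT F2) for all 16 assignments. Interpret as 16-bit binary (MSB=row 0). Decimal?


F1 = ((v XOR (v OR z)) XOR ((u AND NOT u) OR (v IMPLIES u)))
F2 = (u XOR ((u XOR w) XOR (NOT w XOR w)))
Counterexample to F1=>F2 is where F1=1 and F2=0.
Evaluate each row (bits = u,v,w,z, MSB first):
  row 0 [0000]: F1=1 F2=1 -> F1&~F2 -> 0
  row 1 [0001]: F1=0 F2=1 -> F1&~F2 -> 0
  row 2 [0010]: F1=1 F2=0 -> F1&~F2 -> 1
  row 3 [0011]: F1=0 F2=0 -> F1&~F2 -> 0
  row 4 [0100]: F1=0 F2=1 -> F1&~F2 -> 0
  row 5 [0101]: F1=0 F2=1 -> F1&~F2 -> 0
  row 6 [0110]: F1=0 F2=0 -> F1&~F2 -> 0
  row 7 [0111]: F1=0 F2=0 -> F1&~F2 -> 0
  row 8 [1000]: F1=1 F2=1 -> F1&~F2 -> 0
  row 9 [1001]: F1=0 F2=1 -> F1&~F2 -> 0
  row 10 [1010]: F1=1 F2=0 -> F1&~F2 -> 1
  row 11 [1011]: F1=0 F2=0 -> F1&~F2 -> 0
  row 12 [1100]: F1=1 F2=1 -> F1&~F2 -> 0
  row 13 [1101]: F1=1 F2=1 -> F1&~F2 -> 0
  row 14 [1110]: F1=1 F2=0 -> F1&~F2 -> 1
  row 15 [1111]: F1=1 F2=0 -> F1&~F2 -> 1
Full result column, 4 rows per line (u,v fixed per line; w,z runs 00..11 left to right):
  rows 0-3 [u,v=00]: 0010  = hex 2
  rows 4-7 [u,v=01]: 0000  = hex 0
  rows 8-11 [u,v=10]: 0010  = hex 2
  rows 12-15 [u,v=11]: 0011  = hex 3
Counterexample vector (row 0 .. row 15) = 0010000000100011
Output column grouped in 4s = 0010 0000 0010 0011 = 0x2023
Convert to decimal digit by digit (value = value*16 + digit):
  2 -> 2
  2*16 + 0 = 32
  32*16 + 2 = 514
  514*16 + 3 = 8227
Decimal = 8227

8227


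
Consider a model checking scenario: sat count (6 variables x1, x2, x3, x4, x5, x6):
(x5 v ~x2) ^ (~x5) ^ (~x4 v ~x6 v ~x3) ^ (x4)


CNF with 4 clauses over 6 vars (64 assignments).
An assignment satisfies CNF iff every clause has >=1 true literal.
Check each row (bits = x1,x2,x3,x4,x5,x6; clause T/F shown):
  row 0 [000000]: clauses=TTTF -> 0
  row 1 [000001]: clauses=TTTF -> 0
  row 2 [000010]: clauses=TFTF -> 0
  row 3 [000011]: clauses=TFTF -> 0
  row 4 [000100]: clauses=TTTT -> 1
  (every remaining row is evaluated the same way; all 64 results are listed next)
Full result column, 8 rows per line (x1,x2,x3 fixed per line; x4,x5,x6 runs 000..111 left to right):
  rows 0-7 [x1,x2,x3=000]: 00001100  (ones: 2)
  rows 8-15 [x1,x2,x3=001]: 00001000  (ones: 1)
  rows 16-23 [x1,x2,x3=010]: 00000000  (ones: 0)
  rows 24-31 [x1,x2,x3=011]: 00000000  (ones: 0)
  rows 32-39 [x1,x2,x3=100]: 00001100  (ones: 2)
  rows 40-47 [x1,x2,x3=101]: 00001000  (ones: 1)
  rows 48-55 [x1,x2,x3=110]: 00000000  (ones: 0)
  rows 56-63 [x1,x2,x3=111]: 00000000  (ones: 0)
Satisfying assignments = 2+1+0+0+2+1+0+0 = 6

6


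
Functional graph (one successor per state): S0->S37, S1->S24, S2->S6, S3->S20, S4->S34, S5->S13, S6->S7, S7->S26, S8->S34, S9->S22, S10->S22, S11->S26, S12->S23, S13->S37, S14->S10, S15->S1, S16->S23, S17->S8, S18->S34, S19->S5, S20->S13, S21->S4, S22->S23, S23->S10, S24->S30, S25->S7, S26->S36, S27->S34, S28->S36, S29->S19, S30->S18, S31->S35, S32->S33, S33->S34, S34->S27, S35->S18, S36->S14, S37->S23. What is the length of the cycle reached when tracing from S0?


Trace from S0 until a state repeats:
  S0 -> S37 -> S23 -> S10 -> S22 -> S23
S23 first seen at step 2, revisited at step 5.
Cycle length = 5 - 2 = 3

3


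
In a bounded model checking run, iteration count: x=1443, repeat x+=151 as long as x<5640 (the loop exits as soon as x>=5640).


Step 1: x goes from 1443 toward 5640 by 151; the body runs while x<5640, so iterations = ceil((bound-start)/step)
Step 2: Distance=4197
Step 3: ceil(4197/151)=28

28


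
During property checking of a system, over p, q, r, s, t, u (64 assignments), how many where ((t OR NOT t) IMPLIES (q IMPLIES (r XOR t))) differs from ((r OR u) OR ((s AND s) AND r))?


F1 = ((t OR NOT t) IMPLIES (q IMPLIES (r XOR t)))
F2 = ((r OR u) OR ((s AND s) AND r))
Evaluate both on each of 64 rows (bits = p,q,r,s,t,u):
  row 0 [000000]: F1=1 F2=0 (differ) -> 1
  row 1 [000001]: F1=1 F2=1 -> 0
  row 2 [000010]: F1=1 F2=0 (differ) -> 1
  row 3 [000011]: F1=1 F2=1 -> 0
  row 4 [000100]: F1=1 F2=0 (differ) -> 1
  (every remaining row is evaluated the same way; all 64 results are listed next)
Full result column, 8 rows per line (p,q,r fixed per line; s,t,u runs 000..111 left to right):
  rows 0-7 [p,q,r=000]: 10101010  (ones: 4)
  rows 8-15 [p,q,r=001]: 00000000  (ones: 0)
  rows 16-23 [p,q,r=010]: 01100110  (ones: 4)
  rows 24-31 [p,q,r=011]: 00110011  (ones: 4)
  rows 32-39 [p,q,r=100]: 10101010  (ones: 4)
  rows 40-47 [p,q,r=101]: 00000000  (ones: 0)
  rows 48-55 [p,q,r=110]: 01100110  (ones: 4)
  rows 56-63 [p,q,r=111]: 00110011  (ones: 4)
Disagreements = 4+0+4+4+4+0+4+4 = 24

24


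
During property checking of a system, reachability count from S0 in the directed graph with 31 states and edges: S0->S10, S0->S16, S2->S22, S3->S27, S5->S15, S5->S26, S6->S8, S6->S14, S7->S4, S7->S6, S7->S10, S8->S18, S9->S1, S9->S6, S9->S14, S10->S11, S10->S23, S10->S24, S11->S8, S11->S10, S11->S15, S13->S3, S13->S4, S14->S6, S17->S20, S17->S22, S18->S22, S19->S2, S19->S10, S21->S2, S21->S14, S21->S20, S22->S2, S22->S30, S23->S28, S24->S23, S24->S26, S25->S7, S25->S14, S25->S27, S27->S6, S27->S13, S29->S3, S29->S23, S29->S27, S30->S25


BFS from S0:
  layer 0: {S0}
  layer 1: {S10, S16}
  layer 2: {S11, S23, S24}
  layer 3: {S8, S15, S26, S28}
  layer 4: {S18}
  layer 5: {S22}
  layer 6: {S2, S30}
  layer 7: {S25}
  layer 8: {S7, S14, S27}
  layer 9: {S4, S6, S13}
  layer 10: {S3}
Reachable set: {S0, S2, S3, S4, S6, S7, S8, S10, S11, S13, S14, S15, S16, S18, S22, S23, S24, S25, S26, S27, S28, S30}
Count = 22

22


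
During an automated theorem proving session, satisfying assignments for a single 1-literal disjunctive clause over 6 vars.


Step 1: Total=2^6=64
Step 2: Unsat when all 1 false: 2^5=32
Step 3: Sat=64-32=32

32


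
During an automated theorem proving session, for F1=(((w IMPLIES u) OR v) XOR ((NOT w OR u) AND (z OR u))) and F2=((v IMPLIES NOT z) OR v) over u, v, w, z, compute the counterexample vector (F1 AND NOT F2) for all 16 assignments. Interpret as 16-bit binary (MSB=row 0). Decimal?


F1 = (((w IMPLIES u) OR v) XOR ((NOT w OR u) AND (z OR u)))
F2 = ((v IMPLIES NOT z) OR v)
Counterexample to F1=>F2 is where F1=1 and F2=0.
Evaluate each row (bits = u,v,w,z, MSB first):
  row 0 [0000]: F1=1 F2=1 -> F1&~F2 -> 0
  row 1 [0001]: F1=0 F2=1 -> F1&~F2 -> 0
  row 2 [0010]: F1=0 F2=1 -> F1&~F2 -> 0
  row 3 [0011]: F1=0 F2=1 -> F1&~F2 -> 0
  row 4 [0100]: F1=1 F2=1 -> F1&~F2 -> 0
  row 5 [0101]: F1=0 F2=1 -> F1&~F2 -> 0
  row 6 [0110]: F1=1 F2=1 -> F1&~F2 -> 0
  row 7 [0111]: F1=1 F2=1 -> F1&~F2 -> 0
  row 8 [1000]: F1=0 F2=1 -> F1&~F2 -> 0
  row 9 [1001]: F1=0 F2=1 -> F1&~F2 -> 0
  row 10 [1010]: F1=0 F2=1 -> F1&~F2 -> 0
  row 11 [1011]: F1=0 F2=1 -> F1&~F2 -> 0
  row 12 [1100]: F1=0 F2=1 -> F1&~F2 -> 0
  row 13 [1101]: F1=0 F2=1 -> F1&~F2 -> 0
  row 14 [1110]: F1=0 F2=1 -> F1&~F2 -> 0
  row 15 [1111]: F1=0 F2=1 -> F1&~F2 -> 0
Full result column, 4 rows per line (u,v fixed per line; w,z runs 00..11 left to right):
  rows 0-3 [u,v=00]: 0000  = hex 0
  rows 4-7 [u,v=01]: 0000  = hex 0
  rows 8-11 [u,v=10]: 0000  = hex 0
  rows 12-15 [u,v=11]: 0000  = hex 0
Counterexample vector (row 0 .. row 15) = 0000000000000000
Output column grouped in 4s = 0000 0000 0000 0000 = 0x0000
Convert to decimal digit by digit (value = value*16 + digit):
  0 -> 0
  0*16 + 0 = 0
  0*16 + 0 = 0
  0*16 + 0 = 0
Decimal = 0

0


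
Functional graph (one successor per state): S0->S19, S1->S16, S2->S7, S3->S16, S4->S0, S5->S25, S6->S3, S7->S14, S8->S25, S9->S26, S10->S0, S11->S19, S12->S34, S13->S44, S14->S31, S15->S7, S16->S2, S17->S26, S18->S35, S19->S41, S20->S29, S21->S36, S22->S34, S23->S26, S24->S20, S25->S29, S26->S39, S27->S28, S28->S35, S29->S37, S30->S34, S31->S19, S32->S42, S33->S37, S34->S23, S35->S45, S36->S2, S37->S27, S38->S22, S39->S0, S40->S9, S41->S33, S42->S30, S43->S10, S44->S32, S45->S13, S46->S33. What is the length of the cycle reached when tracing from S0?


Trace from S0 until a state repeats:
  S0 -> S19 -> S41 -> S33 -> S37 -> S27 -> S28 -> S35 -> S45 -> S13 -> S44 -> S32 -> S42 -> S30 -> S34 -> S23 -> S26 -> S39 -> S0
S0 first seen at step 0, revisited at step 18.
Cycle length = 18 - 0 = 18

18


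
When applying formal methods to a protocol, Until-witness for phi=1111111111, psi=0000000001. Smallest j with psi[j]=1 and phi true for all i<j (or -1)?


(phi U psi) at 0: need smallest j with psi[j]=1 and phi[i]=1 for all i in [0,j).
Scan from step 0:
  step 0: phi=1, psi=0 -> continue
  step 1: phi=1, psi=0 -> continue
  step 2: phi=1, psi=0 -> continue
  step 3: phi=1, psi=0 -> continue
  step 9: psi=1 and phi held for [0,9) -> witness found
Witness step = 9

9


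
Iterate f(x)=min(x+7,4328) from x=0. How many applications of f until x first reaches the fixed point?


Step 1: x=0, cap=4328, increment=7
Step 2: x grows by 7 each step until capped at 4328; fixed point is x=4328
Step 3: iterations = ceil(4328/7) = 619

619


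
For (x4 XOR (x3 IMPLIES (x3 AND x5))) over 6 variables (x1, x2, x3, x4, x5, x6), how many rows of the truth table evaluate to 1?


Formula: (x4 XOR (x3 IMPLIES (x3 AND x5))) over 6 vars (64 rows)
Evaluate each row (x1, x2, x3, x4, x5, x6 as bits, MSB first):
  row 0 [000000]: (0 XOR (0 IMPLIES (0 AND 0))) -> 1
  row 1 [000001]: (0 XOR (0 IMPLIES (0 AND 0))) -> 1
  row 2 [000010]: (0 XOR (0 IMPLIES (0 AND 1))) -> 1
  row 3 [000011]: (0 XOR (0 IMPLIES (0 AND 1))) -> 1
  row 4 [000100]: (1 XOR (0 IMPLIES (0 AND 0))) -> 0
  (every remaining row is evaluated the same way; all 64 results are listed next)
Full result column, 8 rows per line (x1,x2,x3 fixed per line; x4,x5,x6 runs 000..111 left to right):
  rows 0-7 [x1,x2,x3=000]: 11110000  (ones: 4)
  rows 8-15 [x1,x2,x3=001]: 00111100  (ones: 4)
  rows 16-23 [x1,x2,x3=010]: 11110000  (ones: 4)
  rows 24-31 [x1,x2,x3=011]: 00111100  (ones: 4)
  rows 32-39 [x1,x2,x3=100]: 11110000  (ones: 4)
  rows 40-47 [x1,x2,x3=101]: 00111100  (ones: 4)
  rows 48-55 [x1,x2,x3=110]: 11110000  (ones: 4)
  rows 56-63 [x1,x2,x3=111]: 00111100  (ones: 4)
Count of 1-rows = 4+4+4+4+4+4+4+4 = 32

32


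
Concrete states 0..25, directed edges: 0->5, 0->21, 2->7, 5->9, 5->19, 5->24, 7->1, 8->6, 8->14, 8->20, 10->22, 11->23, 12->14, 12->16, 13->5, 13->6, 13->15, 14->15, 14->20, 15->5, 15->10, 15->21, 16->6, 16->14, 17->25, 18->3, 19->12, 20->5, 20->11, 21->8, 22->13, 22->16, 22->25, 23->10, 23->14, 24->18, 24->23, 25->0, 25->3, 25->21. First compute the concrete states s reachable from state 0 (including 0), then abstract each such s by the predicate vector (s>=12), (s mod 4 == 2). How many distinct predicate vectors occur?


BFS from 0:
Concrete reachable: {0, 3, 5, 6, 8, 9, 10, 11, 12, 13, 14, 15, 16, 18, 19, 20, 21, 22, 23, 24, 25}
Abstract via predicates (s>=12), (s mod 4 == 2):
  (0,0) <- {0, 3, 5, 8, 9, 11}
  (0,1) <- {6, 10}
  (1,0) <- {12, 13, 15, 16, 19, 20, 21, 23, 24, 25}
  (1,1) <- {14, 18, 22}
Distinct abstract states = 4

4


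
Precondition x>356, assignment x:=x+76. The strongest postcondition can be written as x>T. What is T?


Formula: sp(P, x:=E) = exists old_x. (x = E[old_x/x]) AND P[old_x/x] (old_x is the value of x before the assignment; eliminate old_x by solving x = E[old_x/x] for old_x)
Step 1: Precondition P: x>356, i.e. old_x > 356
Step 2: Assignment gives x = old_x + 76, so old_x = x - 76
Step 3: Substitute into P: x - 76 > 356
Step 4: Simplify: x > 356+76 = 432

432


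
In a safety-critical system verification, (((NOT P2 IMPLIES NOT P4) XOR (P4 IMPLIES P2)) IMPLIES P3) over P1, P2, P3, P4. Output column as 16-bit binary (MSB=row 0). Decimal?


Formula: (((NOT P2 IMPLIES NOT P4) XOR (P4 IMPLIES P2)) IMPLIES P3) over P1, P2, P3, P4 (16 rows)
Evaluate each row (bits = P1,P2,P3,P4, MSB first):
  row 0 [0000]: (((NOT 0 IMPLIES NOT 0) XOR (0 IMPLIES 0)) IMPLIES 0) -> 1
  row 1 [0001]: (((NOT 0 IMPLIES NOT 1) XOR (1 IMPLIES 0)) IMPLIES 0) -> 1
  row 2 [0010]: (((NOT 0 IMPLIES NOT 0) XOR (0 IMPLIES 0)) IMPLIES 1) -> 1
  row 3 [0011]: (((NOT 0 IMPLIES NOT 1) XOR (1 IMPLIES 0)) IMPLIES 1) -> 1
  row 4 [0100]: (((NOT 1 IMPLIES NOT 0) XOR (0 IMPLIES 1)) IMPLIES 0) -> 1
  row 5 [0101]: (((NOT 1 IMPLIES NOT 1) XOR (1 IMPLIES 1)) IMPLIES 0) -> 1
  row 6 [0110]: (((NOT 1 IMPLIES NOT 0) XOR (0 IMPLIES 1)) IMPLIES 1) -> 1
  row 7 [0111]: (((NOT 1 IMPLIES NOT 1) XOR (1 IMPLIES 1)) IMPLIES 1) -> 1
  row 8 [1000]: (((NOT 0 IMPLIES NOT 0) XOR (0 IMPLIES 0)) IMPLIES 0) -> 1
  row 9 [1001]: (((NOT 0 IMPLIES NOT 1) XOR (1 IMPLIES 0)) IMPLIES 0) -> 1
  row 10 [1010]: (((NOT 0 IMPLIES NOT 0) XOR (0 IMPLIES 0)) IMPLIES 1) -> 1
  row 11 [1011]: (((NOT 0 IMPLIES NOT 1) XOR (1 IMPLIES 0)) IMPLIES 1) -> 1
  row 12 [1100]: (((NOT 1 IMPLIES NOT 0) XOR (0 IMPLIES 1)) IMPLIES 0) -> 1
  row 13 [1101]: (((NOT 1 IMPLIES NOT 1) XOR (1 IMPLIES 1)) IMPLIES 0) -> 1
  row 14 [1110]: (((NOT 1 IMPLIES NOT 0) XOR (0 IMPLIES 1)) IMPLIES 1) -> 1
  row 15 [1111]: (((NOT 1 IMPLIES NOT 1) XOR (1 IMPLIES 1)) IMPLIES 1) -> 1
Full result column, 4 rows per line (P1,P2 fixed per line; P3,P4 runs 00..11 left to right):
  rows 0-3 [P1,P2=00]: 1111  = hex F
  rows 4-7 [P1,P2=01]: 1111  = hex F
  rows 8-11 [P1,P2=10]: 1111  = hex F
  rows 12-15 [P1,P2=11]: 1111  = hex F
Output column (row 0 .. row 15) = 1111111111111111
Output column grouped in 4s = 1111 1111 1111 1111 = 0xFFFF
Convert to decimal digit by digit (value = value*16 + digit):
  F -> 15
  15*16 + 15 (F) = 255
  255*16 + 15 (F) = 4095
  4095*16 + 15 (F) = 65535
Decimal = 65535

65535


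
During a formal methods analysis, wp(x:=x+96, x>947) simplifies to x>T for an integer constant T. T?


Formula: wp(x:=E, P) = P[E/x] (substitute E for x in postcondition)
Step 1: Postcondition: x>947
Step 2: Substitute x+96 for x: x+96>947
Step 3: Solve for x: x > 947-96 = 851

851


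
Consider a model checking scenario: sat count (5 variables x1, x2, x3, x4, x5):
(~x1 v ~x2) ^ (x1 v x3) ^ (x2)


CNF with 3 clauses over 5 vars (32 assignments).
An assignment satisfies CNF iff every clause has >=1 true literal.
Check each row (bits = x1,x2,x3,x4,x5; clause T/F shown):
  row 0 [00000]: clauses=TFF -> 0
  row 1 [00001]: clauses=TFF -> 0
  row 2 [00010]: clauses=TFF -> 0
  row 3 [00011]: clauses=TFF -> 0
  row 4 [00100]: clauses=TTF -> 0
  row 5 [00101]: clauses=TTF -> 0
  row 6 [00110]: clauses=TTF -> 0
  row 7 [00111]: clauses=TTF -> 0
  row 8 [01000]: clauses=TFT -> 0
  row 9 [01001]: clauses=TFT -> 0
  row 10 [01010]: clauses=TFT -> 0
  row 11 [01011]: clauses=TFT -> 0
  row 12 [01100]: clauses=TTT -> 1
  row 13 [01101]: clauses=TTT -> 1
  row 14 [01110]: clauses=TTT -> 1
  row 15 [01111]: clauses=TTT -> 1
  row 16 [10000]: clauses=TTF -> 0
  row 17 [10001]: clauses=TTF -> 0
  row 18 [10010]: clauses=TTF -> 0
  row 19 [10011]: clauses=TTF -> 0
  row 20 [10100]: clauses=TTF -> 0
  row 21 [10101]: clauses=TTF -> 0
  row 22 [10110]: clauses=TTF -> 0
  row 23 [10111]: clauses=TTF -> 0
  row 24 [11000]: clauses=FTT -> 0
  row 25 [11001]: clauses=FTT -> 0
  row 26 [11010]: clauses=FTT -> 0
  row 27 [11011]: clauses=FTT -> 0
  row 28 [11100]: clauses=FTT -> 0
  row 29 [11101]: clauses=FTT -> 0
  row 30 [11110]: clauses=FTT -> 0
  row 31 [11111]: clauses=FTT -> 0
Full result column, 8 rows per line (x1,x2 fixed per line; x3,x4,x5 runs 000..111 left to right):
  rows 0-7 [x1,x2=00]: 00000000  (ones: 0)
  rows 8-15 [x1,x2=01]: 00001111  (ones: 4)
  rows 16-23 [x1,x2=10]: 00000000  (ones: 0)
  rows 24-31 [x1,x2=11]: 00000000  (ones: 0)
Satisfying assignments = 0+4+0+0 = 4

4


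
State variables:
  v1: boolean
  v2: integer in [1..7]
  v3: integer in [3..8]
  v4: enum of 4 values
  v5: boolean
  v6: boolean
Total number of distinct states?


State space = product of domain sizes of all variables.
Domain sizes:
  v1 (boolean): 2
  v2 (integer in [1..7]): 7
  v3 (integer in [3..8]): 6
  v4 (enum of 4 values): 4
  v5 (boolean): 2
  v6 (boolean): 2
Product = 2 * 7 * 6 * 4 * 2 * 2 = 1344

1344


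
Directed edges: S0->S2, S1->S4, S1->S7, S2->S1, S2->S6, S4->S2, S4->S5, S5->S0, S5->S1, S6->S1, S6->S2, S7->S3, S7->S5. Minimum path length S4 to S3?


BFS layer-by-layer from S4:
  dist 0: {S4}
  dist 1: {S2, S5}
  dist 2: {S0, S1, S6}
  dist 3: {S7}
  dist 4: {S3}
  -> S3 reached at distance 4
Shortest path length = 4

4


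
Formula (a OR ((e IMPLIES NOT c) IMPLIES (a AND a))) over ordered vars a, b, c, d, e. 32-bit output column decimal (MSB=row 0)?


Formula: (a OR ((e IMPLIES NOT c) IMPLIES (a AND a))) over a, b, c, d, e (32 rows)
Evaluate each row (bits = a,b,c,d,e, MSB first):
  row 0 [00000]: (0 OR ((0 IMPLIES NOT 0) IMPLIES (0 AND 0))) -> 0
  row 1 [00001]: (0 OR ((1 IMPLIES NOT 0) IMPLIES (0 AND 0))) -> 0
  row 2 [00010]: (0 OR ((0 IMPLIES NOT 0) IMPLIES (0 AND 0))) -> 0
  row 3 [00011]: (0 OR ((1 IMPLIES NOT 0) IMPLIES (0 AND 0))) -> 0
  row 4 [00100]: (0 OR ((0 IMPLIES NOT 1) IMPLIES (0 AND 0))) -> 0
  row 5 [00101]: (0 OR ((1 IMPLIES NOT 1) IMPLIES (0 AND 0))) -> 1
  row 6 [00110]: (0 OR ((0 IMPLIES NOT 1) IMPLIES (0 AND 0))) -> 0
  row 7 [00111]: (0 OR ((1 IMPLIES NOT 1) IMPLIES (0 AND 0))) -> 1
  row 8 [01000]: (0 OR ((0 IMPLIES NOT 0) IMPLIES (0 AND 0))) -> 0
  row 9 [01001]: (0 OR ((1 IMPLIES NOT 0) IMPLIES (0 AND 0))) -> 0
  row 10 [01010]: (0 OR ((0 IMPLIES NOT 0) IMPLIES (0 AND 0))) -> 0
  row 11 [01011]: (0 OR ((1 IMPLIES NOT 0) IMPLIES (0 AND 0))) -> 0
  row 12 [01100]: (0 OR ((0 IMPLIES NOT 1) IMPLIES (0 AND 0))) -> 0
  row 13 [01101]: (0 OR ((1 IMPLIES NOT 1) IMPLIES (0 AND 0))) -> 1
  row 14 [01110]: (0 OR ((0 IMPLIES NOT 1) IMPLIES (0 AND 0))) -> 0
  row 15 [01111]: (0 OR ((1 IMPLIES NOT 1) IMPLIES (0 AND 0))) -> 1
  row 16 [10000]: (1 OR ((0 IMPLIES NOT 0) IMPLIES (1 AND 1))) -> 1
  row 17 [10001]: (1 OR ((1 IMPLIES NOT 0) IMPLIES (1 AND 1))) -> 1
  row 18 [10010]: (1 OR ((0 IMPLIES NOT 0) IMPLIES (1 AND 1))) -> 1
  row 19 [10011]: (1 OR ((1 IMPLIES NOT 0) IMPLIES (1 AND 1))) -> 1
  row 20 [10100]: (1 OR ((0 IMPLIES NOT 1) IMPLIES (1 AND 1))) -> 1
  row 21 [10101]: (1 OR ((1 IMPLIES NOT 1) IMPLIES (1 AND 1))) -> 1
  row 22 [10110]: (1 OR ((0 IMPLIES NOT 1) IMPLIES (1 AND 1))) -> 1
  row 23 [10111]: (1 OR ((1 IMPLIES NOT 1) IMPLIES (1 AND 1))) -> 1
  row 24 [11000]: (1 OR ((0 IMPLIES NOT 0) IMPLIES (1 AND 1))) -> 1
  row 25 [11001]: (1 OR ((1 IMPLIES NOT 0) IMPLIES (1 AND 1))) -> 1
  row 26 [11010]: (1 OR ((0 IMPLIES NOT 0) IMPLIES (1 AND 1))) -> 1
  row 27 [11011]: (1 OR ((1 IMPLIES NOT 0) IMPLIES (1 AND 1))) -> 1
  row 28 [11100]: (1 OR ((0 IMPLIES NOT 1) IMPLIES (1 AND 1))) -> 1
  row 29 [11101]: (1 OR ((1 IMPLIES NOT 1) IMPLIES (1 AND 1))) -> 1
  row 30 [11110]: (1 OR ((0 IMPLIES NOT 1) IMPLIES (1 AND 1))) -> 1
  row 31 [11111]: (1 OR ((1 IMPLIES NOT 1) IMPLIES (1 AND 1))) -> 1
Full result column, 4 rows per line (a,b,c fixed per line; d,e runs 00..11 left to right):
  rows 0-3 [a,b,c=000]: 0000  = hex 0
  rows 4-7 [a,b,c=001]: 0101  = hex 5
  rows 8-11 [a,b,c=010]: 0000  = hex 0
  rows 12-15 [a,b,c=011]: 0101  = hex 5
  rows 16-19 [a,b,c=100]: 1111  = hex F
  rows 20-23 [a,b,c=101]: 1111  = hex F
  rows 24-27 [a,b,c=110]: 1111  = hex F
  rows 28-31 [a,b,c=111]: 1111  = hex F
Output column (row 0 .. row 31) = 00000101000001011111111111111111
Output column grouped in 4s = 0000 0101 0000 0101 1111 1111 1111 1111 = 0x0505FFFF
Convert to decimal digit by digit (value = value*16 + digit):
  0 -> 0
  0*16 + 5 = 5
  5*16 + 0 = 80
  80*16 + 5 = 1285
  1285*16 + 15 (F) = 20575
  20575*16 + 15 (F) = 329215
  329215*16 + 15 (F) = 5267455
  5267455*16 + 15 (F) = 84279295
Decimal = 84279295

84279295


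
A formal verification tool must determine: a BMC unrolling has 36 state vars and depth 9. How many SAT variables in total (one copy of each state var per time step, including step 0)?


BMC unrolls to depth k, creating one copy of each state var for steps 0..k.
Step count = 9 + 1 = 10 (steps 0 through 9)
Vars per step = 36
Total = 36 * 10 = 360

360


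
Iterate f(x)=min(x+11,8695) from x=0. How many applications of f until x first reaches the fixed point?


Step 1: x=0, cap=8695, increment=11
Step 2: x grows by 11 each step until capped at 8695; fixed point is x=8695
Step 3: iterations = ceil(8695/11) = 791

791


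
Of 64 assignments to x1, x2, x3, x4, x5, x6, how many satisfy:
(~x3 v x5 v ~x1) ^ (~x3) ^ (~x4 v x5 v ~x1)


CNF with 3 clauses over 6 vars (64 assignments).
An assignment satisfies CNF iff every clause has >=1 true literal.
Check each row (bits = x1,x2,x3,x4,x5,x6; clause T/F shown):
  row 0 [000000]: clauses=TTT -> 1
  row 1 [000001]: clauses=TTT -> 1
  row 2 [000010]: clauses=TTT -> 1
  row 3 [000011]: clauses=TTT -> 1
  row 4 [000100]: clauses=TTT -> 1
  (every remaining row is evaluated the same way; all 64 results are listed next)
Full result column, 8 rows per line (x1,x2,x3 fixed per line; x4,x5,x6 runs 000..111 left to right):
  rows 0-7 [x1,x2,x3=000]: 11111111  (ones: 8)
  rows 8-15 [x1,x2,x3=001]: 00000000  (ones: 0)
  rows 16-23 [x1,x2,x3=010]: 11111111  (ones: 8)
  rows 24-31 [x1,x2,x3=011]: 00000000  (ones: 0)
  rows 32-39 [x1,x2,x3=100]: 11110011  (ones: 6)
  rows 40-47 [x1,x2,x3=101]: 00000000  (ones: 0)
  rows 48-55 [x1,x2,x3=110]: 11110011  (ones: 6)
  rows 56-63 [x1,x2,x3=111]: 00000000  (ones: 0)
Satisfying assignments = 8+0+8+0+6+0+6+0 = 28

28


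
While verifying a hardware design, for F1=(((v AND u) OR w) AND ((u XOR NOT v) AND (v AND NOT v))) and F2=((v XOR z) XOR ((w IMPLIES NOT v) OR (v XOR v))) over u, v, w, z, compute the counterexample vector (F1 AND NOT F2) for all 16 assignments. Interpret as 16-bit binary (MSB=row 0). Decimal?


F1 = (((v AND u) OR w) AND ((u XOR NOT v) AND (v AND NOT v)))
F2 = ((v XOR z) XOR ((w IMPLIES NOT v) OR (v XOR v)))
Counterexample to F1=>F2 is where F1=1 and F2=0.
Evaluate each row (bits = u,v,w,z, MSB first):
  row 0 [0000]: F1=0 F2=1 -> F1&~F2 -> 0
  row 1 [0001]: F1=0 F2=0 -> F1&~F2 -> 0
  row 2 [0010]: F1=0 F2=1 -> F1&~F2 -> 0
  row 3 [0011]: F1=0 F2=0 -> F1&~F2 -> 0
  row 4 [0100]: F1=0 F2=0 -> F1&~F2 -> 0
  row 5 [0101]: F1=0 F2=1 -> F1&~F2 -> 0
  row 6 [0110]: F1=0 F2=1 -> F1&~F2 -> 0
  row 7 [0111]: F1=0 F2=0 -> F1&~F2 -> 0
  row 8 [1000]: F1=0 F2=1 -> F1&~F2 -> 0
  row 9 [1001]: F1=0 F2=0 -> F1&~F2 -> 0
  row 10 [1010]: F1=0 F2=1 -> F1&~F2 -> 0
  row 11 [1011]: F1=0 F2=0 -> F1&~F2 -> 0
  row 12 [1100]: F1=0 F2=0 -> F1&~F2 -> 0
  row 13 [1101]: F1=0 F2=1 -> F1&~F2 -> 0
  row 14 [1110]: F1=0 F2=1 -> F1&~F2 -> 0
  row 15 [1111]: F1=0 F2=0 -> F1&~F2 -> 0
Full result column, 4 rows per line (u,v fixed per line; w,z runs 00..11 left to right):
  rows 0-3 [u,v=00]: 0000  = hex 0
  rows 4-7 [u,v=01]: 0000  = hex 0
  rows 8-11 [u,v=10]: 0000  = hex 0
  rows 12-15 [u,v=11]: 0000  = hex 0
Counterexample vector (row 0 .. row 15) = 0000000000000000
Output column grouped in 4s = 0000 0000 0000 0000 = 0x0000
Convert to decimal digit by digit (value = value*16 + digit):
  0 -> 0
  0*16 + 0 = 0
  0*16 + 0 = 0
  0*16 + 0 = 0
Decimal = 0

0


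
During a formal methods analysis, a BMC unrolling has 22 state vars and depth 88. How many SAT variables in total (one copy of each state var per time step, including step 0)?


BMC unrolls to depth k, creating one copy of each state var for steps 0..k.
Step count = 88 + 1 = 89 (steps 0 through 88)
Vars per step = 22
Total = 22 * 89 = 1958

1958


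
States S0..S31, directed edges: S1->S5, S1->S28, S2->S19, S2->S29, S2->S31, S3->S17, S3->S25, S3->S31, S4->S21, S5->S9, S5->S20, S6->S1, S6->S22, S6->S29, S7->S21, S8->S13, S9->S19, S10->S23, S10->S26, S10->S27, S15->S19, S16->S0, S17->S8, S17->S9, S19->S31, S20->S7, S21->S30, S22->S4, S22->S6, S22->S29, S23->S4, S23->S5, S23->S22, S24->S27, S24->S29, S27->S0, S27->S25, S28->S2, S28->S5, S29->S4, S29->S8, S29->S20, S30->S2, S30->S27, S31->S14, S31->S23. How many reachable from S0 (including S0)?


BFS from S0:
  layer 0: {S0}
Reachable set: {S0}
Count = 1

1


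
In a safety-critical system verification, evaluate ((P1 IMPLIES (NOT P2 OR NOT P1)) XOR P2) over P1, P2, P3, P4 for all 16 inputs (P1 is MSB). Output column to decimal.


Formula: ((P1 IMPLIES (NOT P2 OR NOT P1)) XOR P2) over P1, P2, P3, P4 (16 rows)
Evaluate each row (bits = P1,P2,P3,P4, MSB first):
  row 0 [0000]: ((0 IMPLIES (NOT 0 OR NOT 0)) XOR 0) -> 1
  row 1 [0001]: ((0 IMPLIES (NOT 0 OR NOT 0)) XOR 0) -> 1
  row 2 [0010]: ((0 IMPLIES (NOT 0 OR NOT 0)) XOR 0) -> 1
  row 3 [0011]: ((0 IMPLIES (NOT 0 OR NOT 0)) XOR 0) -> 1
  row 4 [0100]: ((0 IMPLIES (NOT 1 OR NOT 0)) XOR 1) -> 0
  row 5 [0101]: ((0 IMPLIES (NOT 1 OR NOT 0)) XOR 1) -> 0
  row 6 [0110]: ((0 IMPLIES (NOT 1 OR NOT 0)) XOR 1) -> 0
  row 7 [0111]: ((0 IMPLIES (NOT 1 OR NOT 0)) XOR 1) -> 0
  row 8 [1000]: ((1 IMPLIES (NOT 0 OR NOT 1)) XOR 0) -> 1
  row 9 [1001]: ((1 IMPLIES (NOT 0 OR NOT 1)) XOR 0) -> 1
  row 10 [1010]: ((1 IMPLIES (NOT 0 OR NOT 1)) XOR 0) -> 1
  row 11 [1011]: ((1 IMPLIES (NOT 0 OR NOT 1)) XOR 0) -> 1
  row 12 [1100]: ((1 IMPLIES (NOT 1 OR NOT 1)) XOR 1) -> 1
  row 13 [1101]: ((1 IMPLIES (NOT 1 OR NOT 1)) XOR 1) -> 1
  row 14 [1110]: ((1 IMPLIES (NOT 1 OR NOT 1)) XOR 1) -> 1
  row 15 [1111]: ((1 IMPLIES (NOT 1 OR NOT 1)) XOR 1) -> 1
Full result column, 4 rows per line (P1,P2 fixed per line; P3,P4 runs 00..11 left to right):
  rows 0-3 [P1,P2=00]: 1111  = hex F
  rows 4-7 [P1,P2=01]: 0000  = hex 0
  rows 8-11 [P1,P2=10]: 1111  = hex F
  rows 12-15 [P1,P2=11]: 1111  = hex F
Output column (row 0 .. row 15) = 1111000011111111
Output column grouped in 4s = 1111 0000 1111 1111 = 0xF0FF
Convert to decimal digit by digit (value = value*16 + digit):
  F -> 15
  15*16 + 0 = 240
  240*16 + 15 (F) = 3855
  3855*16 + 15 (F) = 61695
Decimal = 61695

61695


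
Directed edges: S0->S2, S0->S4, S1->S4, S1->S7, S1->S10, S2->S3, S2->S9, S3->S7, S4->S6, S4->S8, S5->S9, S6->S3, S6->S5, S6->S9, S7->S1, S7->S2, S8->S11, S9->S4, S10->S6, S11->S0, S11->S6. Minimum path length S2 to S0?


BFS layer-by-layer from S2:
  dist 0: {S2}
  dist 1: {S3, S9}
  dist 2: {S4, S7}
  dist 3: {S1, S6, S8}
  dist 4: {S5, S10, S11}
  dist 5: {S0}
  -> S0 reached at distance 5
Shortest path length = 5

5


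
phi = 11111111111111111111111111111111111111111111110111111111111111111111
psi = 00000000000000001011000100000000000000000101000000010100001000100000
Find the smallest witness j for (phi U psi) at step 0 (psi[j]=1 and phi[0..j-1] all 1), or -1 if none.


(phi U psi) at 0: need smallest j with psi[j]=1 and phi[i]=1 for all i in [0,j).
Scan from step 0:
  step 0: phi=1, psi=0 -> continue
  step 1: phi=1, psi=0 -> continue
  step 2: phi=1, psi=0 -> continue
  step 3: phi=1, psi=0 -> continue
  step 16: psi=1 and phi held for [0,16) -> witness found
Witness step = 16

16


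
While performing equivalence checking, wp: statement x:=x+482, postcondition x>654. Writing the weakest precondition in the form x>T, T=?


Formula: wp(x:=E, P) = P[E/x] (substitute E for x in postcondition)
Step 1: Postcondition: x>654
Step 2: Substitute x+482 for x: x+482>654
Step 3: Solve for x: x > 654-482 = 172

172


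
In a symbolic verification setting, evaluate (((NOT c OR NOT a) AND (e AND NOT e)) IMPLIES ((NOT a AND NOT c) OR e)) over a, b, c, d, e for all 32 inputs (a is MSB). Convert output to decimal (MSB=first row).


Formula: (((NOT c OR NOT a) AND (e AND NOT e)) IMPLIES ((NOT a AND NOT c) OR e)) over a, b, c, d, e (32 rows)
Evaluate each row (bits = a,b,c,d,e, MSB first):
  row 0 [00000]: (((NOT 0 OR NOT 0) AND (0 AND NOT 0)) IMPLIES ((NOT 0 AND NOT 0) OR 0)) -> 1
  row 1 [00001]: (((NOT 0 OR NOT 0) AND (1 AND NOT 1)) IMPLIES ((NOT 0 AND NOT 0) OR 1)) -> 1
  row 2 [00010]: (((NOT 0 OR NOT 0) AND (0 AND NOT 0)) IMPLIES ((NOT 0 AND NOT 0) OR 0)) -> 1
  row 3 [00011]: (((NOT 0 OR NOT 0) AND (1 AND NOT 1)) IMPLIES ((NOT 0 AND NOT 0) OR 1)) -> 1
  row 4 [00100]: (((NOT 1 OR NOT 0) AND (0 AND NOT 0)) IMPLIES ((NOT 0 AND NOT 1) OR 0)) -> 1
  row 5 [00101]: (((NOT 1 OR NOT 0) AND (1 AND NOT 1)) IMPLIES ((NOT 0 AND NOT 1) OR 1)) -> 1
  row 6 [00110]: (((NOT 1 OR NOT 0) AND (0 AND NOT 0)) IMPLIES ((NOT 0 AND NOT 1) OR 0)) -> 1
  row 7 [00111]: (((NOT 1 OR NOT 0) AND (1 AND NOT 1)) IMPLIES ((NOT 0 AND NOT 1) OR 1)) -> 1
  row 8 [01000]: (((NOT 0 OR NOT 0) AND (0 AND NOT 0)) IMPLIES ((NOT 0 AND NOT 0) OR 0)) -> 1
  row 9 [01001]: (((NOT 0 OR NOT 0) AND (1 AND NOT 1)) IMPLIES ((NOT 0 AND NOT 0) OR 1)) -> 1
  row 10 [01010]: (((NOT 0 OR NOT 0) AND (0 AND NOT 0)) IMPLIES ((NOT 0 AND NOT 0) OR 0)) -> 1
  row 11 [01011]: (((NOT 0 OR NOT 0) AND (1 AND NOT 1)) IMPLIES ((NOT 0 AND NOT 0) OR 1)) -> 1
  row 12 [01100]: (((NOT 1 OR NOT 0) AND (0 AND NOT 0)) IMPLIES ((NOT 0 AND NOT 1) OR 0)) -> 1
  row 13 [01101]: (((NOT 1 OR NOT 0) AND (1 AND NOT 1)) IMPLIES ((NOT 0 AND NOT 1) OR 1)) -> 1
  row 14 [01110]: (((NOT 1 OR NOT 0) AND (0 AND NOT 0)) IMPLIES ((NOT 0 AND NOT 1) OR 0)) -> 1
  row 15 [01111]: (((NOT 1 OR NOT 0) AND (1 AND NOT 1)) IMPLIES ((NOT 0 AND NOT 1) OR 1)) -> 1
  row 16 [10000]: (((NOT 0 OR NOT 1) AND (0 AND NOT 0)) IMPLIES ((NOT 1 AND NOT 0) OR 0)) -> 1
  row 17 [10001]: (((NOT 0 OR NOT 1) AND (1 AND NOT 1)) IMPLIES ((NOT 1 AND NOT 0) OR 1)) -> 1
  row 18 [10010]: (((NOT 0 OR NOT 1) AND (0 AND NOT 0)) IMPLIES ((NOT 1 AND NOT 0) OR 0)) -> 1
  row 19 [10011]: (((NOT 0 OR NOT 1) AND (1 AND NOT 1)) IMPLIES ((NOT 1 AND NOT 0) OR 1)) -> 1
  row 20 [10100]: (((NOT 1 OR NOT 1) AND (0 AND NOT 0)) IMPLIES ((NOT 1 AND NOT 1) OR 0)) -> 1
  row 21 [10101]: (((NOT 1 OR NOT 1) AND (1 AND NOT 1)) IMPLIES ((NOT 1 AND NOT 1) OR 1)) -> 1
  row 22 [10110]: (((NOT 1 OR NOT 1) AND (0 AND NOT 0)) IMPLIES ((NOT 1 AND NOT 1) OR 0)) -> 1
  row 23 [10111]: (((NOT 1 OR NOT 1) AND (1 AND NOT 1)) IMPLIES ((NOT 1 AND NOT 1) OR 1)) -> 1
  row 24 [11000]: (((NOT 0 OR NOT 1) AND (0 AND NOT 0)) IMPLIES ((NOT 1 AND NOT 0) OR 0)) -> 1
  row 25 [11001]: (((NOT 0 OR NOT 1) AND (1 AND NOT 1)) IMPLIES ((NOT 1 AND NOT 0) OR 1)) -> 1
  row 26 [11010]: (((NOT 0 OR NOT 1) AND (0 AND NOT 0)) IMPLIES ((NOT 1 AND NOT 0) OR 0)) -> 1
  row 27 [11011]: (((NOT 0 OR NOT 1) AND (1 AND NOT 1)) IMPLIES ((NOT 1 AND NOT 0) OR 1)) -> 1
  row 28 [11100]: (((NOT 1 OR NOT 1) AND (0 AND NOT 0)) IMPLIES ((NOT 1 AND NOT 1) OR 0)) -> 1
  row 29 [11101]: (((NOT 1 OR NOT 1) AND (1 AND NOT 1)) IMPLIES ((NOT 1 AND NOT 1) OR 1)) -> 1
  row 30 [11110]: (((NOT 1 OR NOT 1) AND (0 AND NOT 0)) IMPLIES ((NOT 1 AND NOT 1) OR 0)) -> 1
  row 31 [11111]: (((NOT 1 OR NOT 1) AND (1 AND NOT 1)) IMPLIES ((NOT 1 AND NOT 1) OR 1)) -> 1
Full result column, 4 rows per line (a,b,c fixed per line; d,e runs 00..11 left to right):
  rows 0-3 [a,b,c=000]: 1111  = hex F
  rows 4-7 [a,b,c=001]: 1111  = hex F
  rows 8-11 [a,b,c=010]: 1111  = hex F
  rows 12-15 [a,b,c=011]: 1111  = hex F
  rows 16-19 [a,b,c=100]: 1111  = hex F
  rows 20-23 [a,b,c=101]: 1111  = hex F
  rows 24-27 [a,b,c=110]: 1111  = hex F
  rows 28-31 [a,b,c=111]: 1111  = hex F
Output column (row 0 .. row 31) = 11111111111111111111111111111111
Output column grouped in 4s = 1111 1111 1111 1111 1111 1111 1111 1111 = 0xFFFFFFFF
Convert to decimal digit by digit (value = value*16 + digit):
  F -> 15
  15*16 + 15 (F) = 255
  255*16 + 15 (F) = 4095
  4095*16 + 15 (F) = 65535
  65535*16 + 15 (F) = 1048575
  1048575*16 + 15 (F) = 16777215
  16777215*16 + 15 (F) = 268435455
  268435455*16 + 15 (F) = 4294967295
Decimal = 4294967295

4294967295
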